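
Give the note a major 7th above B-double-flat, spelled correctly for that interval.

Ab

A seventh above B lands on the letter A.
A major seventh spans 11 semitones, so Bbb moves to pitch class 8. On the letter A that is Ab.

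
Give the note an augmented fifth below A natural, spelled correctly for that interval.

Db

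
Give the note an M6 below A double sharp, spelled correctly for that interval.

C##

A down a major sixth is C, so the target letter is C.
From A##, a major sixth is 9 semitones down: C##.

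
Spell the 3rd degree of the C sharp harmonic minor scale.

E

The C# harmonic minor scale runs C# D# E F# G# A B#.
Degree 3 is E.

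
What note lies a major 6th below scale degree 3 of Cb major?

Gb

Scale degree 3 of Cb major is Eb.
A major sixth (9 semitones) below Eb lands on the letter G, giving Gb.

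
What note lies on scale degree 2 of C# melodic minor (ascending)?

The C# melodic minor (ascending) scale runs C# D# E F# G# A# B#.
Degree 2 is D#.

D#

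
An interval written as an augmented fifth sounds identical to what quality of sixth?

minor

An augmented fifth spans 8 semitones.
A sixth spanning 8 semitones is minor (the major sixth is 9).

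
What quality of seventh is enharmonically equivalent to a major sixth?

diminished

A major sixth spans 9 semitones.
A seventh spanning 9 semitones is diminished (the major seventh is 11).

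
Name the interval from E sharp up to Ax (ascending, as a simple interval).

augmented fourth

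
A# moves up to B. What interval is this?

minor second

Counting letters A–B gives a second.
A#→B = 1 semitone, 1 narrower than the major second (2), so minor.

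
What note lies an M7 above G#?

F##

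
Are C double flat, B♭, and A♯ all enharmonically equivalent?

Cbb is pitch class 10; Bb is pitch class 10; A# is pitch class 10.
All spellings map to pitch class 10, so they are enharmonically equivalent.

Yes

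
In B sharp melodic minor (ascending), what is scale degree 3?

Degree 3 takes the letter 2 steps above B, which is D.
In melodic minor (ascending), degree 3 sits 3 semitones above the tonic. B# + 3 semitones is pitch class 3, spelled on D as D#.

D#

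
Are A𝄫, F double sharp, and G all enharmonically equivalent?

Abb is pitch class 7; F## is pitch class 7; G is pitch class 7.
All spellings map to pitch class 7, so they are enharmonically equivalent.

Yes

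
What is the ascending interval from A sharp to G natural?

The letter names run A→G, a span of 6 letter steps, so the interval is some kind of seventh.
A# to G is 9 semitones. A major seventh is 11, so 9 makes it diminished.

diminished seventh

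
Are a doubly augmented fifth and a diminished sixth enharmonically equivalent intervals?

A doubly augmented fifth spans 9 semitones; a diminished sixth spans 7.
The spans differ, so they are not enharmonic equivalents.

No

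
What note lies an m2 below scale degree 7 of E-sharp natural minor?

Scale degree 7 of E# natural minor is D#.
A minor second (1 semitone) below D# lands on the letter C, giving C##.

C##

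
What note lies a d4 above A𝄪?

D#

A up a perfect fourth is D, so the target letter is D.
From A##, a diminished fourth is 4 semitones up: D#.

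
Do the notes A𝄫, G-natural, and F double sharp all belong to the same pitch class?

Yes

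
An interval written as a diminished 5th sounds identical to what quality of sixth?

A diminished fifth spans 6 semitones.
A sixth spanning 6 semitones is doubly diminished (the major sixth is 9).

doubly diminished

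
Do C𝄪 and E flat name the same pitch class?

C## is pitch class 2; Eb is pitch class 3.
The pitch classes differ (2 vs. 3), so they are not enharmonic equivalents.

No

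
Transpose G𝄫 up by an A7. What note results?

A seventh above G lands on the letter F.
An augmented seventh spans 12 semitones, so Gbb moves to pitch class 5. On the letter F that is F.

F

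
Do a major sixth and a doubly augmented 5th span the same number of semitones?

Yes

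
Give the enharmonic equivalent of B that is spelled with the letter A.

Plain A sits 2 semitones below B, so on the letter A the same pitch needs a double sharp: A##.

A##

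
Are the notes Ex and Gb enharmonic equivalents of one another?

E## is pitch class 6; Gb is pitch class 6.
All spellings map to pitch class 6, so they are enharmonically equivalent.

Yes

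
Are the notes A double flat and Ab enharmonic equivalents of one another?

No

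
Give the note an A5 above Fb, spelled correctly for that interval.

A fifth above F lands on the letter C.
An augmented fifth spans 8 semitones, so Fb moves to pitch class 0. On the letter C that is C.

C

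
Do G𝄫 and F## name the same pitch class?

Two spellings are enharmonically equivalent only if they share a pitch class.
Here Gbb → 5, F## → 7; 5 ≠ 7, so they are not.

No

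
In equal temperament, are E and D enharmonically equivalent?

E is pitch class 4; D is pitch class 2.
The pitch classes differ (4 vs. 2), so they are not enharmonic equivalents.

No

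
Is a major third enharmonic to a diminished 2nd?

No

A major third spans 4 semitones; a diminished second spans 0.
The spans differ, so they are not enharmonic equivalents.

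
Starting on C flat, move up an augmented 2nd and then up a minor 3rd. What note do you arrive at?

F

An augmented second up from Cb is D (letter D, 3 semitones up).
A minor third up from D is F (letter F, 3 semitones up).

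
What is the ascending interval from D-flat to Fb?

minor third

The letter names run D→F, a span of 2 letter steps, so the interval is some kind of third.
Db to Fb is 3 semitones. A major third is 4, so 3 makes it minor.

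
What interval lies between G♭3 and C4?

augmented fourth

Counting letters G–A–B–C gives a fourth.
Gb→C = 6 semitones, 1 wider than the perfect fourth (5), so augmented.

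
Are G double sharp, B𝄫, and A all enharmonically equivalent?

G## = pitch class 9 and Bbb = pitch class 9 and A = pitch class 9 — the same pitch class, so they are enharmonic equivalents.

Yes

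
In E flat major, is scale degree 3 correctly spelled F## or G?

G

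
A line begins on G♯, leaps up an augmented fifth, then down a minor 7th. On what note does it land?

An augmented fifth up from G# is D## (letter D, 8 semitones up).
A minor seventh down from D## is E## (letter E, 10 semitones down).

E##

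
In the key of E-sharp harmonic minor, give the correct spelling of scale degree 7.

D##

Degree 7 takes the letter 6 steps above E, which is D.
In harmonic minor, degree 7 sits 11 semitones above the tonic. E# + 11 semitones is pitch class 4, spelled on D as D##.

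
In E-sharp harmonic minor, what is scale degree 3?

G#

Degree 3 takes the letter 2 steps above E, which is G.
In harmonic minor, degree 3 sits 3 semitones above the tonic. E# + 3 semitones is pitch class 8, spelled on G as G#.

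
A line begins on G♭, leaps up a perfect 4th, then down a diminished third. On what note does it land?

A perfect fourth up from Gb is Cb (letter C, 5 semitones up).
A diminished third down from Cb is A (letter A, 2 semitones down).

A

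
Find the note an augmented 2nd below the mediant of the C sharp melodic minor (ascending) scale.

The mediant of C# melodic minor (ascending) is E.
An augmented second (3 semitones) below E lands on the letter D, giving Db.

Db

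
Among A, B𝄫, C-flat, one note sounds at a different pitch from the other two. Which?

Cb

In 12-tone equal temperament, enharmonic equivalents share a pitch class. A is pitch class 9; Bbb is pitch class 9; Cb is pitch class 11.
A and Bbb share pitch class 9, while Cb is pitch class 11.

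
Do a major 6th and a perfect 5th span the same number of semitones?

No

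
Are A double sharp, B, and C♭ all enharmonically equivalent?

Yes

A## = pitch class 11 and B = pitch class 11 and Cb = pitch class 11 — the same pitch class, so they are enharmonic equivalents.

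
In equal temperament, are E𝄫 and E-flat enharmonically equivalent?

No

Two spellings are enharmonically equivalent only if they share a pitch class.
Here Ebb → 2, Eb → 3; 2 ≠ 3, so they are not.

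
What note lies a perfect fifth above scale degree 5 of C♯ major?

Scale degree 5 of C# major is G#.
A perfect fifth (7 semitones) above G# lands on the letter D, giving D#.

D#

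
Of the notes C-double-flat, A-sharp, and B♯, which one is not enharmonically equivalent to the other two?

In 12-tone equal temperament, enharmonic equivalents share a pitch class. Cbb is pitch class 10; A# is pitch class 10; B# is pitch class 0.
Cbb and A# share pitch class 10, while B# is pitch class 0.

B#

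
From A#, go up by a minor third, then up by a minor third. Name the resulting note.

E

A minor third up from A# is C# (letter C, 3 semitones up).
A minor third up from C# is E (letter E, 3 semitones up).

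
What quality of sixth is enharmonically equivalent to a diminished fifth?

A diminished fifth spans 6 semitones.
A sixth spanning 6 semitones is doubly diminished (the major sixth is 9).

doubly diminished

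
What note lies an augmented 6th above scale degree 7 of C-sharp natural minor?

G##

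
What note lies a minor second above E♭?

Fb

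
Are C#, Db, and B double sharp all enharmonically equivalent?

C# is pitch class 1; Db is pitch class 1; B## is pitch class 1.
All spellings map to pitch class 1, so they are enharmonically equivalent.

Yes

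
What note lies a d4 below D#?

D down a perfect fourth is A, so the target letter is A.
From D#, a diminished fourth is 4 semitones down: A##.

A##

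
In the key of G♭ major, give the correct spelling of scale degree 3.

Bb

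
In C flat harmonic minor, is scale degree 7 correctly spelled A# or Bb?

Bb

Each scale degree takes a distinct letter name. Degree 7 of a scale on C must use the letter B.
Bb and A# are enharmonically the same pitch, but only Bb uses the letter B, so it is the correct spelling here.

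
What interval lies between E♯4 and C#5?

minor sixth

The letter names run E→C, a span of 5 letter steps, so the interval is some kind of sixth.
E# to C# is 8 semitones. A major sixth is 9, so 8 makes it minor.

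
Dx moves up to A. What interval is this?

doubly diminished fifth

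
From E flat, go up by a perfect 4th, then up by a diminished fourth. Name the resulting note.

Dbb

A perfect fourth up from Eb is Ab (letter A, 5 semitones up).
A diminished fourth up from Ab is Dbb (letter D, 4 semitones up).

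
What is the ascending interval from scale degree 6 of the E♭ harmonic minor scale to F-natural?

Scale degree 6 of Eb harmonic minor is Cb.
Cb up to F: letters C→F make it a fourth; 6 semitones makes it augmented.

augmented fourth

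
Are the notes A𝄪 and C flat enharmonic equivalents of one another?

Yes

A## = pitch class 11 and Cb = pitch class 11 — the same pitch class, so they are enharmonic equivalents.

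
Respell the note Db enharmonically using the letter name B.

B##

Db is pitch class 1. The letter B alone is pitch class 11.
To reach pitch class 1 from B requires an offset of +2 semitones, i.e. double sharp: B##.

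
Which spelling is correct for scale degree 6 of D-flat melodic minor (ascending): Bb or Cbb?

Bb

Each scale degree takes a distinct letter name. Degree 6 of a scale on D must use the letter B.
Bb and Cbb are enharmonically the same pitch, but only Bb uses the letter B, so it is the correct spelling here.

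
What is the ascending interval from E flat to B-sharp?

Counting letters E–F–G–A–B gives a fifth.
Eb→B# = 9 semitones, 2 wider than the perfect fifth (7), so doubly augmented.

doubly augmented fifth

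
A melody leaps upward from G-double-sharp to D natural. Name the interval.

doubly diminished fifth

The letter names run G→D, a span of 4 letter steps, so the interval is some kind of fifth.
G## to D is 5 semitones. A perfect fifth is 7, so 5 makes it doubly diminished.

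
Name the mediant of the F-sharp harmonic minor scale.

Degree 3 takes the letter 2 steps above F, which is A.
In harmonic minor, degree 3 sits 3 semitones above the tonic. F# + 3 semitones is pitch class 9, spelled on A as A.

A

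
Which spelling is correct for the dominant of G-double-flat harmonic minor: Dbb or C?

Dbb

Each scale degree takes a distinct letter name. Degree 5 of a scale on G must use the letter D.
Dbb and C are enharmonically the same pitch, but only Dbb uses the letter D, so it is the correct spelling here.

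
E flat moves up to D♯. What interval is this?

augmented seventh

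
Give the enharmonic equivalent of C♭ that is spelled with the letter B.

B

Cb is pitch class 11. The letter B alone is pitch class 11.
Pitch class 11 on B needs no accidental: B.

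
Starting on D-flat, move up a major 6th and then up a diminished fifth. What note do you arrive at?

A major sixth up from Db is Bb (letter B, 9 semitones up).
A diminished fifth up from Bb is Fb (letter F, 6 semitones up).

Fb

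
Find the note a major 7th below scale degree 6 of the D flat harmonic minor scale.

Cbb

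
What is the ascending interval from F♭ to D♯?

Counting letters F–G–A–B–C–D gives a sixth.
Fb→D# = 11 semitones, 2 wider than the major sixth (9), so doubly augmented.

doubly augmented sixth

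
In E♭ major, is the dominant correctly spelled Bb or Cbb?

Each scale degree takes a distinct letter name. Degree 5 of a scale on E must use the letter B.
Bb and Cbb are enharmonically the same pitch, but only Bb uses the letter B, so it is the correct spelling here.

Bb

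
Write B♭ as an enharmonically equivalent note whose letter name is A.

A#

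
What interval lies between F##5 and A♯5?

minor third

Counting letters F–G–A gives a third.
F##→A# = 3 semitones, 1 narrower than the major third (4), so minor.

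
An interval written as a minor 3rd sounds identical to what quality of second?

augmented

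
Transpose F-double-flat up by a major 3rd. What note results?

Abb

F up a major third is A, so the target letter is A.
From Fbb, a major third is 4 semitones up: Abb.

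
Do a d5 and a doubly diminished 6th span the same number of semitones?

A diminished fifth spans 6 semitones; a doubly diminished sixth spans 6.
They are enharmonically equivalent.

Yes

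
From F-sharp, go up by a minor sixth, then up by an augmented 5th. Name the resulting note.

A minor sixth up from F# is D (letter D, 8 semitones up).
An augmented fifth up from D is A# (letter A, 8 semitones up).

A#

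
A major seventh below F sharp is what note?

F down a major seventh is Gb, so the target letter is G.
From F#, a major seventh is 11 semitones down: G.

G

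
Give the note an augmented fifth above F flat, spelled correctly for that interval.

C

A fifth above F lands on the letter C.
An augmented fifth spans 8 semitones, so Fb moves to pitch class 0. On the letter C that is C.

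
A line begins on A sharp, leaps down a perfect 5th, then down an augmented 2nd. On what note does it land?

C

A perfect fifth down from A# is D# (letter D, 7 semitones down).
An augmented second down from D# is C (letter C, 3 semitones down).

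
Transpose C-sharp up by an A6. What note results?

A##

C up a major sixth is A, so the target letter is A.
From C#, an augmented sixth is 10 semitones up: A##.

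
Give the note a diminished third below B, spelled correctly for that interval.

A third below B lands on the letter G.
A diminished third spans 2 semitones, so B moves to pitch class 9. On the letter G that is G##.

G##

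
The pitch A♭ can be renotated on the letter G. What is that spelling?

G#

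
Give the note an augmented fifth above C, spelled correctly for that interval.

C up a perfect fifth is G, so the target letter is G.
From C, an augmented fifth is 8 semitones up: G#.

G#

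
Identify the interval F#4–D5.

minor sixth

The letter names run F→D, a span of 5 letter steps, so the interval is some kind of sixth.
F# to D is 8 semitones. A major sixth is 9, so 8 makes it minor.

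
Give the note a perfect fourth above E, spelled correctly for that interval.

E up a perfect fourth is A, so the target letter is A.
From E, a perfect fourth is 5 semitones up: A.

A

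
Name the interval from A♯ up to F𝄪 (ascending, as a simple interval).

major sixth

The letter names run A→F, a span of 5 letter steps, so the interval is some kind of sixth.
A# to F## is 9 semitones. A major sixth is 9, so 9 makes it major.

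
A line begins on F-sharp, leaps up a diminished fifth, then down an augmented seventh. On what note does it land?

A diminished fifth up from F# is C (letter C, 6 semitones up).
An augmented seventh down from C is Dbb (letter D, 12 semitones down).

Dbb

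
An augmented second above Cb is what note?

C up a major second is D, so the target letter is D.
From Cb, an augmented second is 3 semitones up: D.

D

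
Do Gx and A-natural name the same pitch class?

G## = pitch class 9 and A = pitch class 9 — the same pitch class, so they are enharmonic equivalents.

Yes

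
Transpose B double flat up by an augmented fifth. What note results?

A fifth above B lands on the letter F.
An augmented fifth spans 8 semitones, so Bbb moves to pitch class 5. On the letter F that is F.

F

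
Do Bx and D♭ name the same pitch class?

Yes

B## = pitch class 1 and Db = pitch class 1 — the same pitch class, so they are enharmonic equivalents.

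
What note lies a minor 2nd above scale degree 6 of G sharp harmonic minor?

Scale degree 6 of G# harmonic minor is E.
A minor second (1 semitone) above E lands on the letter F, giving F.

F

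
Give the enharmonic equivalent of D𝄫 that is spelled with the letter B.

Dbb is pitch class 0. The letter B alone is pitch class 11.
To reach pitch class 0 from B requires an offset of +1 semitone, i.e. sharp: B#.

B#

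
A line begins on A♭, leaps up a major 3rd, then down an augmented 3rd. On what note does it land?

Abb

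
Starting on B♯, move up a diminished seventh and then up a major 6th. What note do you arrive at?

F#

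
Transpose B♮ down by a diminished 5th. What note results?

E#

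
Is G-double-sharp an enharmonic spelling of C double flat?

No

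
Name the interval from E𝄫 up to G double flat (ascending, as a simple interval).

minor third

The letter names run E→G, a span of 2 letter steps, so the interval is some kind of third.
Ebb to Gbb is 3 semitones. A major third is 4, so 3 makes it minor.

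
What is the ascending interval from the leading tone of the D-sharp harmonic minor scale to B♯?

minor seventh

The leading tone of D# harmonic minor is C##.
C## up to B#: letters C→B make it a seventh; 10 semitones makes it minor.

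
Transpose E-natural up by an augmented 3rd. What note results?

A third above E lands on the letter G.
An augmented third spans 5 semitones, so E moves to pitch class 9. On the letter G that is G##.

G##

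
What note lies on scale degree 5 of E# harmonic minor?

B#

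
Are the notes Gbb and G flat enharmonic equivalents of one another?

No

Two spellings are enharmonically equivalent only if they share a pitch class.
Here Gbb → 5, Gb → 6; 5 ≠ 6, so they are not.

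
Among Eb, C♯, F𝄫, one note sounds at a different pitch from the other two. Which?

C#

In 12-tone equal temperament, enharmonic equivalents share a pitch class. Eb is pitch class 3; C# is pitch class 1; Fbb is pitch class 3.
Eb and Fbb share pitch class 3, while C# is pitch class 1.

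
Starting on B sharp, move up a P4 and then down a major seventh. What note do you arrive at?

A perfect fourth up from B# is E# (letter E, 5 semitones up).
A major seventh down from E# is F# (letter F, 11 semitones down).

F#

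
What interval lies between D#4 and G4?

diminished fourth

The letter names run D→G, a span of 3 letter steps, so the interval is some kind of fourth.
D# to G is 4 semitones. A perfect fourth is 5, so 4 makes it diminished.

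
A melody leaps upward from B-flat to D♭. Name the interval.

The letter names run B→D, a span of 2 letter steps, so the interval is some kind of third.
Bb to Db is 3 semitones. A major third is 4, so 3 makes it minor.

minor third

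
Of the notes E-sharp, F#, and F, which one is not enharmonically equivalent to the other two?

F#

In 12-tone equal temperament, enharmonic equivalents share a pitch class. E# is pitch class 5; F# is pitch class 6; F is pitch class 5.
E# and F share pitch class 5, while F# is pitch class 6.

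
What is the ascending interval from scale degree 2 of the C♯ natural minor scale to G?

diminished fourth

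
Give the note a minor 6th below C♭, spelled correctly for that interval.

Eb

C down a major sixth is Eb, so the target letter is E.
From Cb, a minor sixth is 8 semitones down: Eb.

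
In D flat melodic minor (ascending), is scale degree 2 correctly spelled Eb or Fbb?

Each scale degree takes a distinct letter name. Degree 2 of a scale on D must use the letter E.
Eb and Fbb are enharmonically the same pitch, but only Eb uses the letter E, so it is the correct spelling here.

Eb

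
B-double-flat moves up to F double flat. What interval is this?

diminished fifth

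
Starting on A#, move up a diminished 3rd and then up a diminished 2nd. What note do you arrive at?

Dbb

A diminished third up from A# is C (letter C, 2 semitones up).
A diminished second up from C is Dbb (letter D, 0 semitones up).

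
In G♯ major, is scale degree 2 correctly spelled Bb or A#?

A#

Each scale degree takes a distinct letter name. Degree 2 of a scale on G must use the letter A.
A# and Bb are enharmonically the same pitch, but only A# uses the letter A, so it is the correct spelling here.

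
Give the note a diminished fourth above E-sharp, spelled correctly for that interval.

A fourth above E lands on the letter A.
A diminished fourth spans 4 semitones, so E# moves to pitch class 9. On the letter A that is A.

A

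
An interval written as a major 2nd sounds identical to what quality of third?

A major second spans 2 semitones.
A third spanning 2 semitones is diminished (the major third is 4).

diminished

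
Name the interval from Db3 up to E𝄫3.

minor second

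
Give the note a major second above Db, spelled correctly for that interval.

Eb

A second above D lands on the letter E.
A major second spans 2 semitones, so Db moves to pitch class 3. On the letter E that is Eb.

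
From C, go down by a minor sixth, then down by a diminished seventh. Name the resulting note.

F##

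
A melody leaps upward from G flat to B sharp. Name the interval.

The letter names run G→B, a span of 2 letter steps, so the interval is some kind of third.
Gb to B# is 6 semitones. A major third is 4, so 6 makes it doubly augmented.

doubly augmented third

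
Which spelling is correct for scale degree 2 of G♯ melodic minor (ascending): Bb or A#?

Each scale degree takes a distinct letter name. Degree 2 of a scale on G must use the letter A.
A# and Bb are enharmonically the same pitch, but only A# uses the letter A, so it is the correct spelling here.

A#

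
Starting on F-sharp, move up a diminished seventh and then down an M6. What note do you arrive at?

A diminished seventh up from F# is Eb (letter E, 9 semitones up).
A major sixth down from Eb is Gb (letter G, 9 semitones down).

Gb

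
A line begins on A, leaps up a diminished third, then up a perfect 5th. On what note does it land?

A diminished third up from A is Cb (letter C, 2 semitones up).
A perfect fifth up from Cb is Gb (letter G, 7 semitones up).

Gb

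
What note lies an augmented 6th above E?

A sixth above E lands on the letter C.
An augmented sixth spans 10 semitones, so E moves to pitch class 2. On the letter C that is C##.

C##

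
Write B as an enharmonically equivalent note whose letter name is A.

A##

B is pitch class 11. The letter A alone is pitch class 9.
To reach pitch class 11 from A requires an offset of +2 semitones, i.e. double sharp: A##.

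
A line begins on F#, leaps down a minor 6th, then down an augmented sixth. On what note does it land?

C

A minor sixth down from F# is A# (letter A, 8 semitones down).
An augmented sixth down from A# is C (letter C, 10 semitones down).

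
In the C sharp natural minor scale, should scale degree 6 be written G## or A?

A

Each scale degree takes a distinct letter name. Degree 6 of a scale on C must use the letter A.
A and G## are enharmonically the same pitch, but only A uses the letter A, so it is the correct spelling here.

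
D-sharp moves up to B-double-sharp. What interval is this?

Counting letters D–E–F–G–A–B gives a sixth.
D#→B## = 10 semitones, 1 wider than the major sixth (9), so augmented.

augmented sixth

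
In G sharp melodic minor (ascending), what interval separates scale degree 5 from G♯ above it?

perfect fourth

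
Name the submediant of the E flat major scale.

C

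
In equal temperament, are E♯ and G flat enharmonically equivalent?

Two spellings are enharmonically equivalent only if they share a pitch class.
Here E# → 5, Gb → 6; 5 ≠ 6, so they are not.

No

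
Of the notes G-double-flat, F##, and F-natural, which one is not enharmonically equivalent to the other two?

F##

In 12-tone equal temperament, enharmonic equivalents share a pitch class. Gbb is pitch class 5; F## is pitch class 7; F is pitch class 5.
Gbb and F share pitch class 5, while F## is pitch class 7.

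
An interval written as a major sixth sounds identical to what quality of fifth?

doubly augmented

A major sixth spans 9 semitones.
A fifth spanning 9 semitones is doubly augmented (the perfect fifth is 7).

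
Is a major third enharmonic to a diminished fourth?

Yes

A major third spans 4 semitones; a diminished fourth spans 4.
They are enharmonically equivalent.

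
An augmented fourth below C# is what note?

C down a perfect fourth is G, so the target letter is G.
From C#, an augmented fourth is 6 semitones down: G.

G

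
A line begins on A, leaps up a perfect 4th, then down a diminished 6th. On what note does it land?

F##

A perfect fourth up from A is D (letter D, 5 semitones up).
A diminished sixth down from D is F## (letter F, 7 semitones down).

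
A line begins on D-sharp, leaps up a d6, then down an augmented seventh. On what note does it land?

A diminished sixth up from D# is Bb (letter B, 7 semitones up).
An augmented seventh down from Bb is Cbb (letter C, 12 semitones down).

Cbb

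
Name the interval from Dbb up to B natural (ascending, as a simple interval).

Counting letters D–E–F–G–A–B gives a sixth.
Dbb→B = 11 semitones, 2 wider than the major sixth (9), so doubly augmented.

doubly augmented sixth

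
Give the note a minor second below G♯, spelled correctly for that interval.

G down a major second is F, so the target letter is F.
From G#, a minor second is 1 semitone down: F##.

F##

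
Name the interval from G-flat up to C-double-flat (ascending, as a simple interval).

Counting letters G–A–B–C gives a fourth.
Gb→Cbb = 4 semitones, 1 narrower than the perfect fourth (5), so diminished.

diminished fourth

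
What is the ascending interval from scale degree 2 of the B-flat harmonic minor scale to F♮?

perfect fourth

Scale degree 2 of Bb harmonic minor is C.
C up to F: letters C→F make it a fourth; 5 semitones makes it perfect.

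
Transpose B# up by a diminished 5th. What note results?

A fifth above B lands on the letter F.
A diminished fifth spans 6 semitones, so B# moves to pitch class 6. On the letter F that is F#.

F#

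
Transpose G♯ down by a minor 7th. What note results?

A#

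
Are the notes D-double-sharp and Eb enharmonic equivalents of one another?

No

Two spellings are enharmonically equivalent only if they share a pitch class.
Here D## → 4, Eb → 3; 3 ≠ 4, so they are not.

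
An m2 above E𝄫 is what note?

Fbb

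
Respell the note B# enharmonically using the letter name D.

Plain D sits 2 semitones above B#, so on the letter D the same pitch needs a double flat: Dbb.

Dbb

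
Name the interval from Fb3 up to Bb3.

augmented fourth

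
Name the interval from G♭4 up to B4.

augmented third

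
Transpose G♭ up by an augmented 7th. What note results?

F#

A seventh above G lands on the letter F.
An augmented seventh spans 12 semitones, so Gb moves to pitch class 6. On the letter F that is F#.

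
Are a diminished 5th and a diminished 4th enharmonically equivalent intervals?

No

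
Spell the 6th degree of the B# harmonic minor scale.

G#

Degree 6 takes the letter 5 steps above B, which is G.
In harmonic minor, degree 6 sits 8 semitones above the tonic. B# + 8 semitones is pitch class 8, spelled on G as G#.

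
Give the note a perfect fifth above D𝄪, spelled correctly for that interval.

A fifth above D lands on the letter A.
A perfect fifth spans 7 semitones, so D## moves to pitch class 11. On the letter A that is A##.

A##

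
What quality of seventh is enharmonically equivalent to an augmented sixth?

An augmented sixth spans 10 semitones.
A seventh spanning 10 semitones is minor (the major seventh is 11).

minor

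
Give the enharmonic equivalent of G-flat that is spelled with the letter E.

E##

Plain E sits 2 semitones below Gb, so on the letter E the same pitch needs a double sharp: E##.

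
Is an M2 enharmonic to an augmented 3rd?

A major second spans 2 semitones; an augmented third spans 5.
The spans differ, so they are not enharmonic equivalents.

No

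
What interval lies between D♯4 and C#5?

Counting letters D–E–F–G–A–B–C gives a seventh.
D#→C# = 10 semitones, 1 narrower than the major seventh (11), so minor.

minor seventh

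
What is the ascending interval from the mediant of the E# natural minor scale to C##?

The mediant of E# natural minor is G#.
G# up to C##: letters G→C make it a fourth; 6 semitones makes it augmented.

augmented fourth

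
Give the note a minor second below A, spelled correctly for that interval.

A down a major second is G, so the target letter is G.
From A, a minor second is 1 semitone down: G#.

G#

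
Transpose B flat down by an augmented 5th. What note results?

Ebb

A fifth below B lands on the letter E.
An augmented fifth spans 8 semitones, so Bb moves to pitch class 2. On the letter E that is Ebb.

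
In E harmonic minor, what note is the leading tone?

Degree 7 takes the letter 6 steps above E, which is D.
In harmonic minor, degree 7 sits 11 semitones above the tonic. E + 11 semitones is pitch class 3, spelled on D as D#.

D#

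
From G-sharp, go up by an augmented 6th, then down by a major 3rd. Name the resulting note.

C##

An augmented sixth up from G# is E## (letter E, 10 semitones up).
A major third down from E## is C## (letter C, 4 semitones down).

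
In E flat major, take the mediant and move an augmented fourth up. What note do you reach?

C#

The mediant of Eb major is G.
An augmented fourth (6 semitones) above G lands on the letter C, giving C#.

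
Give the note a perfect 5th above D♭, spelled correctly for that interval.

Ab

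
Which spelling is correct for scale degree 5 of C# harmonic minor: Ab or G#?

G#

Each scale degree takes a distinct letter name. Degree 5 of a scale on C must use the letter G.
G# and Ab are enharmonically the same pitch, but only G# uses the letter G, so it is the correct spelling here.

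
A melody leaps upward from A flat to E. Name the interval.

augmented fifth

Counting letters A–B–C–D–E gives a fifth.
Ab→E = 8 semitones, 1 wider than the perfect fifth (7), so augmented.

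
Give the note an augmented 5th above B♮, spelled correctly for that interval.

F##

B up a perfect fifth is F#, so the target letter is F.
From B, an augmented fifth is 8 semitones up: F##.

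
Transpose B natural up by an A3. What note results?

A third above B lands on the letter D.
An augmented third spans 5 semitones, so B moves to pitch class 4. On the letter D that is D##.

D##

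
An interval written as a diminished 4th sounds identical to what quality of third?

A diminished fourth spans 4 semitones.
A third spanning 4 semitones is major (the major third is 4).

major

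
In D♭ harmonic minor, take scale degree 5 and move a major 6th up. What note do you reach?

F

Scale degree 5 of Db harmonic minor is Ab.
A major sixth (9 semitones) above Ab lands on the letter F, giving F.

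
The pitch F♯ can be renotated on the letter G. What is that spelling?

Gb

F# is pitch class 6. The letter G alone is pitch class 7.
To reach pitch class 6 from G requires an offset of -1 semitone, i.e. flat: Gb.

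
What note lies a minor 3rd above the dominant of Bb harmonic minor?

Ab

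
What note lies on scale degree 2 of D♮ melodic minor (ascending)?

Degree 2 takes the letter 1 step above D, which is E.
In melodic minor (ascending), degree 2 sits 2 semitones above the tonic. D + 2 semitones is pitch class 4, spelled on E as E.

E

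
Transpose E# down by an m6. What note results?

G##

A sixth below E lands on the letter G.
A minor sixth spans 8 semitones, so E# moves to pitch class 9. On the letter G that is G##.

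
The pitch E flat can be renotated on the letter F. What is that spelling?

Fbb

Plain F sits 2 semitones above Eb, so on the letter F the same pitch needs a double flat: Fbb.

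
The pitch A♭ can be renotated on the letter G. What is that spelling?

G#

Ab is pitch class 8. The letter G alone is pitch class 7.
To reach pitch class 8 from G requires an offset of +1 semitone, i.e. sharp: G#.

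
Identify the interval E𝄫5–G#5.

doubly augmented third

Counting letters E–F–G gives a third.
Ebb→G# = 6 semitones, 2 wider than the major third (4), so doubly augmented.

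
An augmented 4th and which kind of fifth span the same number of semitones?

diminished

An augmented fourth spans 6 semitones.
A fifth spanning 6 semitones is diminished (the perfect fifth is 7).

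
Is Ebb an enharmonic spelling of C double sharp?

Yes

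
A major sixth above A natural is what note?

F#

A up a major sixth is F#, so the target letter is F.
From A, a major sixth is 9 semitones up: F#.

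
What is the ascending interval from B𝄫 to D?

augmented third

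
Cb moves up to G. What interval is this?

Counting letters C–D–E–F–G gives a fifth.
Cb→G = 8 semitones, 1 wider than the perfect fifth (7), so augmented.

augmented fifth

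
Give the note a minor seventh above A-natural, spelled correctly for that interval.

G

A seventh above A lands on the letter G.
A minor seventh spans 10 semitones, so A moves to pitch class 7. On the letter G that is G.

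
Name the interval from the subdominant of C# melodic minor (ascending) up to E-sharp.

The subdominant of C# melodic minor (ascending) is F#.
F# up to E#: letters F→E make it a seventh; 11 semitones makes it major.

major seventh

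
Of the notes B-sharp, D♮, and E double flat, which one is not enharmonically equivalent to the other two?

B#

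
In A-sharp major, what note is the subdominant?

D#

Degree 4 takes the letter 3 steps above A, which is D.
In major, degree 4 sits 5 semitones above the tonic. A# + 5 semitones is pitch class 3, spelled on D as D#.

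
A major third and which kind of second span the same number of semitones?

doubly augmented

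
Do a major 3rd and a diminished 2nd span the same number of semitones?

No

A major third spans 4 semitones; a diminished second spans 0.
The spans differ, so they are not enharmonic equivalents.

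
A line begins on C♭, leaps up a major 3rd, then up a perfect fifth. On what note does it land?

Bb

A major third up from Cb is Eb (letter E, 4 semitones up).
A perfect fifth up from Eb is Bb (letter B, 7 semitones up).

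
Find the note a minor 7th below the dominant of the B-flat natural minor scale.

The dominant of Bb natural minor is F.
A minor seventh (10 semitones) below F lands on the letter G, giving G.

G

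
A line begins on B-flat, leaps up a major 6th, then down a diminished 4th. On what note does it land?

A major sixth up from Bb is G (letter G, 9 semitones up).
A diminished fourth down from G is D# (letter D, 4 semitones down).

D#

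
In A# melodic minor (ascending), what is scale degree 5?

E#

Degree 5 takes the letter 4 steps above A, which is E.
In melodic minor (ascending), degree 5 sits 7 semitones above the tonic. A# + 7 semitones is pitch class 5, spelled on E as E#.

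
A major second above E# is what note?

F##

E up a major second is F#, so the target letter is F.
From E#, a major second is 2 semitones up: F##.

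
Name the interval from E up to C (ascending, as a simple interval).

Counting letters E–F–G–A–B–C gives a sixth.
E→C = 8 semitones, 1 narrower than the major sixth (9), so minor.

minor sixth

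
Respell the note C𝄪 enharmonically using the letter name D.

Plain D sits at the same pitch as C##, so on the letter D the same pitch needs a natural: D.

D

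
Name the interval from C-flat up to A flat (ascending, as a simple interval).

major sixth

The letter names run C→A, a span of 5 letter steps, so the interval is some kind of sixth.
Cb to Ab is 9 semitones. A major sixth is 9, so 9 makes it major.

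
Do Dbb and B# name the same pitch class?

Dbb is pitch class 0; B# is pitch class 0.
All spellings map to pitch class 0, so they are enharmonically equivalent.

Yes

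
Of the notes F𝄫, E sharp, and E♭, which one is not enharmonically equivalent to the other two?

E#

In 12-tone equal temperament, enharmonic equivalents share a pitch class. Fbb is pitch class 3; E# is pitch class 5; Eb is pitch class 3.
Fbb and Eb share pitch class 3, while E# is pitch class 5.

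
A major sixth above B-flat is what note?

B up a major sixth is G#, so the target letter is G.
From Bb, a major sixth is 9 semitones up: G.

G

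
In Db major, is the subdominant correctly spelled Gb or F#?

Each scale degree takes a distinct letter name. Degree 4 of a scale on D must use the letter G.
Gb and F# are enharmonically the same pitch, but only Gb uses the letter G, so it is the correct spelling here.

Gb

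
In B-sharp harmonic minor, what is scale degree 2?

C##

Degree 2 takes the letter 1 step above B, which is C.
In harmonic minor, degree 2 sits 2 semitones above the tonic. B# + 2 semitones is pitch class 2, spelled on C as C##.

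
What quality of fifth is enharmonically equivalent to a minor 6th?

A minor sixth spans 8 semitones.
A fifth spanning 8 semitones is augmented (the perfect fifth is 7).

augmented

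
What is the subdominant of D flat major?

Gb

Degree 4 takes the letter 3 steps above D, which is G.
In major, degree 4 sits 5 semitones above the tonic. Db + 5 semitones is pitch class 6, spelled on G as Gb.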